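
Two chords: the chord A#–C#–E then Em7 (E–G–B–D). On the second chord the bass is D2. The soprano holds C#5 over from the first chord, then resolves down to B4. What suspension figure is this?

7–6 suspension.

At the second chord the bass is D2. The suspended C#5 lies a seventh above the bass; after resolving down by step to B4, the interval above the bass becomes a sixth.
Suspension figures are named by those two intervals: 7–6.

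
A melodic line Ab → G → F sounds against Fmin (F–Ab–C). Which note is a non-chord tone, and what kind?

G is a passing tone.

The harmony at that moment is F minor triad (F, Ab, C); G is not a chord tone.
It is approached by step down from Ab and left by step down to F.
Step in, step out in the same direction — a passing tone.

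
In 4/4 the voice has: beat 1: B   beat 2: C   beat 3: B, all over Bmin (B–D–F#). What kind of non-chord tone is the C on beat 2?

The harmony at that moment is B minor triad (B, D, F#); C is not a chord tone.
It is approached by step up from B and left by step down to B.
Step away and step back to the same note — a neighbor tone (upper neighbor).

Upper neighbor tone.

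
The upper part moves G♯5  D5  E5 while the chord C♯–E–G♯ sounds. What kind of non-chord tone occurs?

D5 is an appoggiatura.

The harmony at that moment is C♯ minor triad (C♯, E, G♯); D5 is not a chord tone.
It is approached by leap down from G♯5 and left by step up to E5.
Leap in, step out — an appoggiatura.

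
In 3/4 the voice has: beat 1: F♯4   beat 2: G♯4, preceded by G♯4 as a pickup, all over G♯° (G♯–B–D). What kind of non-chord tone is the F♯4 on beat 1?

The harmony at that moment is G♯ diminished triad (G♯, B, D); F♯4 is not a chord tone.
It is approached by step down from G♯4 and left by step up to G♯4.
Step away and step back to the same note — a neighbor tone (lower neighbor).

Lower neighbor tone.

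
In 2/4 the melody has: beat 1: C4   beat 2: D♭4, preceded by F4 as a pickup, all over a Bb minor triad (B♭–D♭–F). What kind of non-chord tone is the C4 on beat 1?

The harmony at that moment is B♭ minor triad (B♭, D♭, F); C4 is not a chord tone.
It is approached by leap down from F4 and left by step up to D♭4.
Leap in, step out, metrically accented — an appoggiatura.

Appoggiatura.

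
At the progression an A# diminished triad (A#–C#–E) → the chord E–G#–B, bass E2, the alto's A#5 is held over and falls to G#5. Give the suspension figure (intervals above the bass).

At the second chord the bass is E2. The suspended A#5 lies a fourth above the bass; after resolving down by step to G#5, the interval above the bass becomes a third.
Suspension figures are named by those two intervals: 4–3.

4–3 suspension.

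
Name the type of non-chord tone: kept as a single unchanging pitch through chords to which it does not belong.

Approach: none. Departure: none — a single pitch is sustained while the chords change around it, passing through harmonies that do not contain it.
No melodic motion at all; the dissonance is created entirely by the moving harmonies against the stationary note — a pedal tone (pedal point).

Pedal tone.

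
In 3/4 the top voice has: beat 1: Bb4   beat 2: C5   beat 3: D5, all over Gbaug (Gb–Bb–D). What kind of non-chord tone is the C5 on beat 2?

Passing tone.

The harmony at that moment is Gb augmented triad (Gb, Bb, D); C5 is not a chord tone.
It is approached by step up from Bb4 and left by step up to D5.
Step in, step out in the same direction — a passing tone.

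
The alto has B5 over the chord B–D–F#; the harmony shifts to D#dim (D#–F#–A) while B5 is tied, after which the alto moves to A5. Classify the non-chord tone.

The harmony at that moment is D# diminished triad (D#, F#, A); B5 is not a chord tone.
It is held over (the same pitch as the preceding B5) and left by step down to A5.
Held over from the previous chord and resolving down by step — a suspension.

B5 is a suspension.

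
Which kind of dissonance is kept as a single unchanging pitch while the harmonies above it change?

Approach: none. Departure: none — a single pitch is sustained while the chords change around it, passing through harmonies that do not contain it.
No melodic motion at all; the dissonance is created entirely by the moving harmonies against the stationary note — a pedal tone (pedal point).

Pedal tone.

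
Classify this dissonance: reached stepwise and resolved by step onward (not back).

Approach: by step. Departure: by step, continuing in the same direction.
Stepwise on both sides with no change of direction means the note fills in the space between two different chord tones — a passing tone. (Had it turned back to its starting note it would be a neighbor tone instead.)

Passing tone.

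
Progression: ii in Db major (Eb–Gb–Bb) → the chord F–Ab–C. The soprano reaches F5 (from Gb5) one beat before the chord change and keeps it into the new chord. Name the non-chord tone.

The harmony at that moment is Eb minor triad (Eb, Gb, Bb); F5 is not a chord tone.
It is approached by step down from Gb5 and then sustained as the same pitch into the next harmony.
Arriving early and becoming a chord tone when the harmony changes — an anticipation.

F5 is an anticipation.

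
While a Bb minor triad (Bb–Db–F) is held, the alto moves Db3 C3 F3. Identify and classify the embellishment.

The harmony at that moment is Bb minor triad (Bb, Db, F); C3 is not a chord tone.
It is approached by step down from Db3 and left by leap up to F3.
Step in, leap out — an escape tone.

C3 is an escape tone.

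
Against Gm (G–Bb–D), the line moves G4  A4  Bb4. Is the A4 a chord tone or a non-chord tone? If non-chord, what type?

The harmony at that moment is G minor triad (G, Bb, D); A4 is not a chord tone.
It is approached by step up from G4 and left by step up to Bb4.
Step in, step out in the same direction — a passing tone.

Non-chord tone — a passing tone.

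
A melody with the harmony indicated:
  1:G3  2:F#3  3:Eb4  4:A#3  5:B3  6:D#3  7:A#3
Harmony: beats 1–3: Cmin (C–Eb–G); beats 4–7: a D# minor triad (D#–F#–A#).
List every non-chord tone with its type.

The harmony at that moment is C minor triad (C, Eb, G); F#3 is not a chord tone.
It is approached by step down from G3 and left by leap up to Eb4.
Step in, leap out — an escape tone.
The harmony at that moment is D# minor triad (D#, F#, A#); B3 is not a chord tone.
It is approached by step up from A#3 and left by leap down to D#3.
Step in, leap out — an escape tone.

F#3 (beat 2) — escape tone; B3 (beat 5) — escape tone.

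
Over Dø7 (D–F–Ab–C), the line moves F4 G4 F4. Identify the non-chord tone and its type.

G4 is a neighbor tone.

The harmony at that moment is D half-diminished seventh chord (D, F, Ab, C); G4 is not a chord tone.
It is approached by step up from F4 and left by step down to F4.
Step away and step back to the same note — a neighbor tone (upper neighbor).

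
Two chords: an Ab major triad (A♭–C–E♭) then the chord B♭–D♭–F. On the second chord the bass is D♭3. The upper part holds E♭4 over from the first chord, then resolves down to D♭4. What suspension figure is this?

At the second chord the bass is D♭3. The suspended E♭4 lies a ninth above the bass; after resolving down by step to D♭4, the interval above the bass becomes an octave.
Suspension figures are named by those two intervals: 9–8.

9–8 suspension.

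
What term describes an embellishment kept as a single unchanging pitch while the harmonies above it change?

Pedal tone.

Approach: none. Departure: none — a single pitch is sustained while the chords change around it, passing through harmonies that do not contain it.
No melodic motion at all; the dissonance is created entirely by the moving harmonies against the stationary note — a pedal tone (pedal point).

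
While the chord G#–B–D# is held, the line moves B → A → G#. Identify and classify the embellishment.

The harmony at that moment is G# minor triad (G#, B, D#); A is not a chord tone.
It is approached by step down from B and left by step down to G#.
Step in, step out in the same direction — a passing tone.

A is a passing tone.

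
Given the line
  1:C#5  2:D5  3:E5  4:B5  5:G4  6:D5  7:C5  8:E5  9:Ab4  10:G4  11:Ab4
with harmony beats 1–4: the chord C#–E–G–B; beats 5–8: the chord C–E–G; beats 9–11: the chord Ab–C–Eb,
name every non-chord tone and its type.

D5 (beat 2) — passing tone; D5 (beat 6) — appoggiatura; G4 (beat 10) — neighbor tone.

The harmony at that moment is C# half-diminished seventh chord (C#, E, G, B); D5 is not a chord tone.
It is approached by step up from C#5 and left by step up to E5.
Step in, step out in the same direction — a passing tone.
The harmony at that moment is C major triad (C, E, G); D5 is not a chord tone.
It is approached by leap up from G4 and left by step down to C5.
Leap in, step out — an appoggiatura.
The harmony at that moment is Ab major triad (Ab, C, Eb); G4 is not a chord tone.
It is approached by step down from Ab4 and left by step up to Ab4.
Step away and step back to the same note — a neighbor tone (lower neighbor).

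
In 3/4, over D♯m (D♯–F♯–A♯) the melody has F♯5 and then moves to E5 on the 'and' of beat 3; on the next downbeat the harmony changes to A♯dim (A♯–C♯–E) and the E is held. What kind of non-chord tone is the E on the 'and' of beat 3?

Anticipation.

The harmony at that moment is D♯ minor triad (D♯, F♯, A♯); E5 is not a chord tone.
It is approached by step down from F♯5 and then sustained as the same pitch into the next harmony.
Arriving early and becoming a chord tone when the harmony changes — an anticipation.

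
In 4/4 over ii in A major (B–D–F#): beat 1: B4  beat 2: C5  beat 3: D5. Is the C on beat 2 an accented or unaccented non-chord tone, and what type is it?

Unaccented passing tone.

The harmony at that moment is B minor triad (B, D, F#); C5 is not a chord tone.
It is approached by step up from B4 and left by step up to D5.
Step in, step out in the same direction — a passing tone.
It falls on a weak beat, so it is unaccented.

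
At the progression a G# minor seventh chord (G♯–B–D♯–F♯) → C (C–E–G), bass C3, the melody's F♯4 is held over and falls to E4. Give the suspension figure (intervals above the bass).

4–3 suspension.

At the second chord the bass is C3. The suspended F♯4 lies a fourth above the bass; after resolving down by step to E4, the interval above the bass becomes a third.
Suspension figures are named by those two intervals: 4–3.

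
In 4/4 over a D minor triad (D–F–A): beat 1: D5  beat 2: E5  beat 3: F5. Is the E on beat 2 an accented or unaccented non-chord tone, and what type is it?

The harmony at that moment is D minor triad (D, F, A); E5 is not a chord tone.
It is approached by step up from D5 and left by step up to F5.
Step in, step out in the same direction — a passing tone.
It falls on a weak beat, so it is unaccented.

Unaccented passing tone.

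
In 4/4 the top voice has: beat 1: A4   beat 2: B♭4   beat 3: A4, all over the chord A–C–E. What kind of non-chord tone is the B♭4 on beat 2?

The harmony at that moment is A minor triad (A, C, E); B♭4 is not a chord tone.
It is approached by step up from A4 and left by step down to A4.
Step away and step back to the same note — a neighbor tone (upper neighbor).

Upper neighbor tone.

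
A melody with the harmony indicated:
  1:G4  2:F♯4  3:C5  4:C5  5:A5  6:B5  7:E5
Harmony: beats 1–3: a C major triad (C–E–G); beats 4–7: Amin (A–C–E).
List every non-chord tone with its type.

The harmony at that moment is C major triad (C, E, G); F♯4 is not a chord tone.
It is approached by step down from G4 and left by leap up to C5.
Step in, leap out — an escape tone.
The harmony at that moment is A minor triad (A, C, E); B5 is not a chord tone.
It is approached by step up from A5 and left by leap down to E5.
Step in, leap out — an escape tone.

F♯4 (beat 2) — escape tone; B5 (beat 6) — escape tone.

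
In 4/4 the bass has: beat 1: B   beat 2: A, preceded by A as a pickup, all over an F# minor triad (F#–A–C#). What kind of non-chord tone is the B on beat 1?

Upper neighbor tone.

The harmony at that moment is F# minor triad (F#, A, C#); B is not a chord tone.
It is approached by step up from A and left by step down to A.
Step away and step back to the same note — a neighbor tone (upper neighbor).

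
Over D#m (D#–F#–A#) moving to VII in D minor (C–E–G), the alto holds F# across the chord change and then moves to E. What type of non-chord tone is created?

The harmony at that moment is C major triad (C, E, G); F# is not a chord tone.
It is held over (the same pitch as the preceding F#) and left by step down to E.
Held over from the previous chord and resolving down by step — a suspension.

F# is a suspension.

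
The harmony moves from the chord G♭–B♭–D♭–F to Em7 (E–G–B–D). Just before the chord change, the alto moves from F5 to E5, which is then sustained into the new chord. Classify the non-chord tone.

The harmony at that moment is G♭ major seventh chord (G♭, B♭, D♭, F); E5 is not a chord tone.
It is approached by step down from F5 and then sustained as the same pitch into the next harmony.
Arriving early and becoming a chord tone when the harmony changes — an anticipation.

E5 is an anticipation.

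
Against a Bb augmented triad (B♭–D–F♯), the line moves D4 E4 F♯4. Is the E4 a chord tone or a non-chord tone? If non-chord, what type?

Non-chord tone — a passing tone.

The harmony at that moment is B♭ augmented triad (B♭, D, F♯); E4 is not a chord tone.
It is approached by step up from D4 and left by step up to F♯4.
Step in, step out in the same direction — a passing tone.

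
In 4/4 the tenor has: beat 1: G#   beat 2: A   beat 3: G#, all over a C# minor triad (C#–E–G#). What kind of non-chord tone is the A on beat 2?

Upper neighbor tone.

The harmony at that moment is C# minor triad (C#, E, G#); A is not a chord tone.
It is approached by step up from G# and left by step down to G#.
Step away and step back to the same note — a neighbor tone (upper neighbor).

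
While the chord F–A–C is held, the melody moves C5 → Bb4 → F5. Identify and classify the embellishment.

The harmony at that moment is F major triad (F, A, C); Bb4 is not a chord tone.
It is approached by step down from C5 and left by leap up to F5.
Step in, leap out — an escape tone.

Bb4 is an escape tone.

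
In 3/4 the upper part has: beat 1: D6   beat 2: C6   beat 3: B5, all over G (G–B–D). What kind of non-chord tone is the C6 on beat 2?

The harmony at that moment is G major triad (G, B, D); C6 is not a chord tone.
It is approached by step down from D6 and left by step down to B5.
Step in, step out in the same direction — a passing tone.

Passing tone.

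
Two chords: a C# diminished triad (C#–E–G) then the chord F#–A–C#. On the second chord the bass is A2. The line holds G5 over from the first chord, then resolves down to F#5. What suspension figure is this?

7–6 suspension.

At the second chord the bass is A2. The suspended G5 lies a seventh above the bass; after resolving down by step to F#5, the interval above the bass becomes a sixth.
Suspension figures are named by those two intervals: 7–6.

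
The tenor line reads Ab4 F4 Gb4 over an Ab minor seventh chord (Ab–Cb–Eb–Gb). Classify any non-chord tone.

The harmony at that moment is Ab minor seventh chord (Ab, Cb, Eb, Gb); F4 is not a chord tone.
It is approached by leap down from Ab4 and left by step up to Gb4.
Leap in, step out — an appoggiatura.

F4 is an appoggiatura.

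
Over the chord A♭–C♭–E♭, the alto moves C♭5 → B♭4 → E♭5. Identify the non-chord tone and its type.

B♭4 is an escape tone.

The harmony at that moment is A♭ minor triad (A♭, C♭, E♭); B♭4 is not a chord tone.
It is approached by step down from C♭5 and left by leap up to E♭5.
Step in, leap out — an escape tone.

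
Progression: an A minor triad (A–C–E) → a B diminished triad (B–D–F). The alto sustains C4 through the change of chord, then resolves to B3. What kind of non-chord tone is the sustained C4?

C4 is a suspension.

The harmony at that moment is B diminished triad (B, D, F); C4 is not a chord tone.
It is held over (the same pitch as the preceding C4) and left by step down to B3.
Held over from the previous chord and resolving down by step — a suspension.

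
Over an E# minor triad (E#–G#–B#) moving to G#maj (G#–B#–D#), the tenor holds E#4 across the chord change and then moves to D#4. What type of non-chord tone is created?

E#4 is a suspension.

The harmony at that moment is G# major triad (G#, B#, D#); E#4 is not a chord tone.
It is held over (the same pitch as the preceding E#4) and left by step down to D#4.
Held over from the previous chord and resolving down by step — a suspension.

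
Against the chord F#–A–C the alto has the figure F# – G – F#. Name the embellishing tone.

G is a neighbor tone.

The harmony at that moment is F# diminished triad (F#, A, C); G is not a chord tone.
It is approached by step up from F# and left by step down to F#.
Step away and step back to the same note — a neighbor tone (upper neighbor).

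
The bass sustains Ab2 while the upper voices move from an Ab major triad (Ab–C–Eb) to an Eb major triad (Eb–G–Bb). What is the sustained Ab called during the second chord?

The harmony at that moment is Eb major triad (Eb, G, Bb); Ab2 is not a chord tone.
It is held over (the same pitch as the preceding Ab2) and then sustained as the same pitch into the next harmony.
Sustained through a change of harmony — a pedal tone.

Pedal tone (pedal point).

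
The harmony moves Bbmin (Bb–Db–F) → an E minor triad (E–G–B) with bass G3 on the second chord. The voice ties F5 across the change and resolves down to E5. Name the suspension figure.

At the second chord the bass is G3. The suspended F5 lies a seventh above the bass; after resolving down by step to E5, the interval above the bass becomes a sixth.
Suspension figures are named by those two intervals: 7–6.

7–6 suspension.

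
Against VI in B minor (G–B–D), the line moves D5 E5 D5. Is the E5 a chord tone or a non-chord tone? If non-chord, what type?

The harmony at that moment is G major triad (G, B, D); E5 is not a chord tone.
It is approached by step up from D5 and left by step down to D5.
Step away and step back to the same note — a neighbor tone (upper neighbor).

Non-chord tone — a neighbor tone.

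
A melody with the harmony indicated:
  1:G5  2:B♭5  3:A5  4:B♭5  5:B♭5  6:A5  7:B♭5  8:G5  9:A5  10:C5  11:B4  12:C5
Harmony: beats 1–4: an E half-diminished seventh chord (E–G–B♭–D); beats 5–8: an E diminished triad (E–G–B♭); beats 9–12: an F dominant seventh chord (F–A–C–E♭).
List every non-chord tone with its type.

A5 (beat 3) — neighbor tone; A5 (beat 6) — neighbor tone; B4 (beat 11) — neighbor tone.

The harmony at that moment is E half-diminished seventh chord (E, G, B♭, D); A5 is not a chord tone.
It is approached by step down from B♭5 and left by step up to B♭5.
Step away and step back to the same note — a neighbor tone (lower neighbor).
The harmony at that moment is E diminished triad (E, G, B♭); A5 is not a chord tone.
It is approached by step down from B♭5 and left by step up to B♭5.
Step away and step back to the same note — a neighbor tone (lower neighbor).
The harmony at that moment is F dominant seventh chord (F, A, C, E♭); B4 is not a chord tone.
It is approached by step down from C5 and left by step up to C5.
Step away and step back to the same note — a neighbor tone (lower neighbor).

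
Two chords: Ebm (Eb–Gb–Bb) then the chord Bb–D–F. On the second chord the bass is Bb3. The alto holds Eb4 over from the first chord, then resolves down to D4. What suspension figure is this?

4–3 suspension.

At the second chord the bass is Bb3. The suspended Eb4 lies a fourth above the bass; after resolving down by step to D4, the interval above the bass becomes a third.
Suspension figures are named by those two intervals: 4–3.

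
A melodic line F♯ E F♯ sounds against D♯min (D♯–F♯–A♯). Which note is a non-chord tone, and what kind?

The harmony at that moment is D♯ minor triad (D♯, F♯, A♯); E is not a chord tone.
It is approached by step down from F♯ and left by step up to F♯.
Step away and step back to the same note — a neighbor tone (lower neighbor).

E is a neighbor tone.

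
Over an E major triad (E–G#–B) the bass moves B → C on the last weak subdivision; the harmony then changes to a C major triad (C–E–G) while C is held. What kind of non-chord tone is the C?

C is an anticipation.

The harmony at that moment is E major triad (E, G#, B); C is not a chord tone.
It is approached by step up from B and then sustained as the same pitch into the next harmony.
Arriving early and becoming a chord tone when the harmony changes — an anticipation.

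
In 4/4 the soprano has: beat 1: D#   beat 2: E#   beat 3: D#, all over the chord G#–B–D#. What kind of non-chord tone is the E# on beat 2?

Upper neighbor tone.

The harmony at that moment is G# minor triad (G#, B, D#); E# is not a chord tone.
It is approached by step up from D# and left by step down to D#.
Step away and step back to the same note — a neighbor tone (upper neighbor).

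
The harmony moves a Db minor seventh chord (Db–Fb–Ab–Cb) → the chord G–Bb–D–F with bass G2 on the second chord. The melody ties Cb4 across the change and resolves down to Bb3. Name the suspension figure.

At the second chord the bass is G2. The suspended Cb4 lies a fourth above the bass; after resolving down by step to Bb3, the interval above the bass becomes a third.
Suspension figures are named by those two intervals: 4–3.

4–3 suspension.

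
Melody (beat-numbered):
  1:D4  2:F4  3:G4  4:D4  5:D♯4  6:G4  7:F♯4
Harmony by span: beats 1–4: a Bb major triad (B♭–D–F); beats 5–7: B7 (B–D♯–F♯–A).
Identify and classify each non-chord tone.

The harmony at that moment is B♭ major triad (B♭, D, F); G4 is not a chord tone.
It is approached by step up from F4 and left by leap down to D4.
Step in, leap out — an escape tone.
The harmony at that moment is B dominant seventh chord (B, D♯, F♯, A); G4 is not a chord tone.
It is approached by leap up from D♯4 and left by step down to F♯4.
Leap in, step out — an appoggiatura.

G4 (beat 3) — escape tone; G4 (beat 6) — appoggiatura.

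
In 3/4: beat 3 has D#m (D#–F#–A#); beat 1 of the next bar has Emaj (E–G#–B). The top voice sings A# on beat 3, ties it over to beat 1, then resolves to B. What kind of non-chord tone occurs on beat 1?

The harmony at that moment is E major triad (E, G#, B); A# is not a chord tone.
It is held over (the same pitch as the preceding A#) and left by step up to B.
Held over from the previous chord and resolving up by step — a retardation.

Retardation.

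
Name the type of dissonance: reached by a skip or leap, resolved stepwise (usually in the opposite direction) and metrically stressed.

Approach: by leap. Departure: by step. Metric position: strong.
Leap in, step out, in a metrically strong position — an appoggiatura. (It is the mirror image of the escape tone, which steps in and leaps out from a weak position.)

Appoggiatura.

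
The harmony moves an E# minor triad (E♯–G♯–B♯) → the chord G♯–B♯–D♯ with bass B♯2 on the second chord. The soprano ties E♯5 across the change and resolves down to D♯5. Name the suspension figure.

4–3 suspension.

At the second chord the bass is B♯2. The suspended E♯5 lies a fourth above the bass; after resolving down by step to D♯5, the interval above the bass becomes a third.
Suspension figures are named by those two intervals: 4–3.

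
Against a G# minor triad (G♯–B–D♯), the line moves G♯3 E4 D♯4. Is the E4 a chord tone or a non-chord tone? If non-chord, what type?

The harmony at that moment is G♯ minor triad (G♯, B, D♯); E4 is not a chord tone.
It is approached by leap up from G♯3 and left by step down to D♯4.
Leap in, step out — an appoggiatura.

Non-chord tone — an appoggiatura.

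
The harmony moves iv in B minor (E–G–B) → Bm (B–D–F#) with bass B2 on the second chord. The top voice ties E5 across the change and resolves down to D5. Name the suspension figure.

At the second chord the bass is B2. The suspended E5 lies a fourth above the bass; after resolving down by step to D5, the interval above the bass becomes a third.
Suspension figures are named by those two intervals: 4–3.

4–3 suspension.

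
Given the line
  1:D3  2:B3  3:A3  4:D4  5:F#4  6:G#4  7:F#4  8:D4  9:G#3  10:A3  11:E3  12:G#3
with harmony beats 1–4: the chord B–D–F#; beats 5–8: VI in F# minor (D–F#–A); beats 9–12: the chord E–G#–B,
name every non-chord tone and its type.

A3 (beat 3) — escape tone; G#4 (beat 6) — neighbor tone; A3 (beat 10) — escape tone.

The harmony at that moment is B minor triad (B, D, F#); A3 is not a chord tone.
It is approached by step down from B3 and left by leap up to D4.
Step in, leap out — an escape tone.
The harmony at that moment is D major triad (D, F#, A); G#4 is not a chord tone.
It is approached by step up from F#4 and left by step down to F#4.
Step away and step back to the same note — a neighbor tone (upper neighbor).
The harmony at that moment is E major triad (E, G#, B); A3 is not a chord tone.
It is approached by step up from G#3 and left by leap down to E3.
Step in, leap out — an escape tone.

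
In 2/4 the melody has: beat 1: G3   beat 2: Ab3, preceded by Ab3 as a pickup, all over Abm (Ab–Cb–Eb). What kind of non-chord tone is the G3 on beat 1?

The harmony at that moment is Ab minor triad (Ab, Cb, Eb); G3 is not a chord tone.
It is approached by step down from Ab3 and left by step up to Ab3.
Step away and step back to the same note — a neighbor tone (lower neighbor).

Lower neighbor tone.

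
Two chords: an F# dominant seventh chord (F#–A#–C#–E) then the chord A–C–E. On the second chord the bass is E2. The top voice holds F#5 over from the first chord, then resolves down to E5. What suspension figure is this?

9–8 suspension.

At the second chord the bass is E2. The suspended F#5 lies a ninth above the bass; after resolving down by step to E5, the interval above the bass becomes an octave.
Suspension figures are named by those two intervals: 9–8.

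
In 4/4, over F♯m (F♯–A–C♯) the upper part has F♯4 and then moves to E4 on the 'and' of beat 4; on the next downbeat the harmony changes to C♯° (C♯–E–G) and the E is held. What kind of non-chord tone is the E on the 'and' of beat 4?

The harmony at that moment is F♯ minor triad (F♯, A, C♯); E4 is not a chord tone.
It is approached by step down from F♯4 and then sustained as the same pitch into the next harmony.
Arriving early and becoming a chord tone when the harmony changes — an anticipation.

Anticipation.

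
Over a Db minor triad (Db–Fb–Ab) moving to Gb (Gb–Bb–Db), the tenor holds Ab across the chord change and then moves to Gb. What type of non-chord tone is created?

The harmony at that moment is Gb major triad (Gb, Bb, Db); Ab is not a chord tone.
It is held over (the same pitch as the preceding Ab) and left by step down to Gb.
Held over from the previous chord and resolving down by step — a suspension.

Ab is a suspension.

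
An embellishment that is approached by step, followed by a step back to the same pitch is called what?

Approach: by step. Departure: by step in the opposite direction, back to the starting pitch.
Stepwise on both sides but reversing to return to the same chord tone — a neighbor tone. (Had it continued onward in the same direction it would be a passing tone instead.)

Neighbor tone.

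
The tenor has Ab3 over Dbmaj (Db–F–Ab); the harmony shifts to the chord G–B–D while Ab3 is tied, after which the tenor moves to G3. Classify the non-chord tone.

Ab3 is a suspension.

The harmony at that moment is G major triad (G, B, D); Ab3 is not a chord tone.
It is held over (the same pitch as the preceding Ab3) and left by step down to G3.
Held over from the previous chord and resolving down by step — a suspension.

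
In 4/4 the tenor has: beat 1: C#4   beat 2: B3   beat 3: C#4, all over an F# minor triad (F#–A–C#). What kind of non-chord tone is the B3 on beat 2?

Lower neighbor tone.

The harmony at that moment is F# minor triad (F#, A, C#); B3 is not a chord tone.
It is approached by step down from C#4 and left by step up to C#4.
Step away and step back to the same note — a neighbor tone (lower neighbor).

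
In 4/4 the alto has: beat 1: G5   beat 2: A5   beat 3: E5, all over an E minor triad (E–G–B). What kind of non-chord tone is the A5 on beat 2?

Escape tone.

The harmony at that moment is E minor triad (E, G, B); A5 is not a chord tone.
It is approached by step up from G5 and left by leap down to E5.
Step in, leap out, on a weak beat — an escape tone.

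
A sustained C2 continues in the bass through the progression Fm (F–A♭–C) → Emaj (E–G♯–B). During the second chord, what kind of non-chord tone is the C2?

The harmony at that moment is E major triad (E, G♯, B); C2 is not a chord tone.
It is held over (the same pitch as the preceding C2) and then sustained as the same pitch into the next harmony.
Sustained through a change of harmony — a pedal tone.

Pedal tone (pedal point).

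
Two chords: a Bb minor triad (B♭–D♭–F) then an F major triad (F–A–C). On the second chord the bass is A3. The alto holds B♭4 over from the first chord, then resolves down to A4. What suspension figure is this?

At the second chord the bass is A3. The suspended B♭4 lies a ninth above the bass; after resolving down by step to A4, the interval above the bass becomes an octave.
Suspension figures are named by those two intervals: 9–8.

9–8 suspension.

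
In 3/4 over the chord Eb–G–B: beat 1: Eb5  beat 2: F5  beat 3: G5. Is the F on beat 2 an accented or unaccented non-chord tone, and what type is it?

The harmony at that moment is Eb augmented triad (Eb, G, B); F5 is not a chord tone.
It is approached by step up from Eb5 and left by step up to G5.
Step in, step out in the same direction — a passing tone.
It falls on a weak beat, so it is unaccented.

Unaccented passing tone.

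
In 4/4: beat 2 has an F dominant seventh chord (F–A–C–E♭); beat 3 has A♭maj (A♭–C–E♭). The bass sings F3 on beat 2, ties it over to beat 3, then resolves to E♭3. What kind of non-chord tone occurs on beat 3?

The harmony at that moment is A♭ major triad (A♭, C, E♭); F3 is not a chord tone.
It is held over (the same pitch as the preceding F3) and left by step down to E♭3.
Held over from the previous chord and resolving down by step — a suspension.

Suspension.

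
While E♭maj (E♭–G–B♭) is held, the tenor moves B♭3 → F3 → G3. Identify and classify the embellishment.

F3 is an appoggiatura.

The harmony at that moment is E♭ major triad (E♭, G, B♭); F3 is not a chord tone.
It is approached by leap down from B♭3 and left by step up to G3.
Leap in, step out — an appoggiatura.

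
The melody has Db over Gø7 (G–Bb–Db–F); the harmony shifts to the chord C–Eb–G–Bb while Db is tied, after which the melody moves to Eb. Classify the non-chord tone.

Db is a retardation.

The harmony at that moment is C minor seventh chord (C, Eb, G, Bb); Db is not a chord tone.
It is held over (the same pitch as the preceding Db) and left by step up to Eb.
Held over from the previous chord and resolving up by step — a retardation.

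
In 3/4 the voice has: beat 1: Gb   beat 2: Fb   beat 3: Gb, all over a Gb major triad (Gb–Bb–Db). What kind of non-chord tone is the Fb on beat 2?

Lower neighbor tone.

The harmony at that moment is Gb major triad (Gb, Bb, Db); Fb is not a chord tone.
It is approached by step down from Gb and left by step up to Gb.
Step away and step back to the same note — a neighbor tone (lower neighbor).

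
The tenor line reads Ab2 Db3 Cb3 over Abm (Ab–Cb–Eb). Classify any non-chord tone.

Db3 is an appoggiatura.

The harmony at that moment is Ab minor triad (Ab, Cb, Eb); Db3 is not a chord tone.
It is approached by leap up from Ab2 and left by step down to Cb3.
Leap in, step out — an appoggiatura.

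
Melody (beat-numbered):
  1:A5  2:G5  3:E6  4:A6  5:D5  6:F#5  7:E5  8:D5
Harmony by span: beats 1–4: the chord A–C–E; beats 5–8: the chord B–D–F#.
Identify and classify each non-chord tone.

The harmony at that moment is A minor triad (A, C, E); G5 is not a chord tone.
It is approached by step down from A5 and left by leap up to E6.
Step in, leap out — an escape tone.
The harmony at that moment is B minor triad (B, D, F#); E5 is not a chord tone.
It is approached by step down from F#5 and left by step down to D5.
Step in, step out in the same direction — a passing tone.

G5 (beat 2) — escape tone; E5 (beat 7) — passing tone.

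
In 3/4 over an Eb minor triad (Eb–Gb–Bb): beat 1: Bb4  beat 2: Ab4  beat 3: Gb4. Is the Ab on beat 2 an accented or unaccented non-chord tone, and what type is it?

The harmony at that moment is Eb minor triad (Eb, Gb, Bb); Ab4 is not a chord tone.
It is approached by step down from Bb4 and left by step down to Gb4.
Step in, step out in the same direction — a passing tone.
It falls on a weak beat, so it is unaccented.

Unaccented passing tone.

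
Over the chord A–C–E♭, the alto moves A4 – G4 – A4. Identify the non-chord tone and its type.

The harmony at that moment is A diminished triad (A, C, E♭); G4 is not a chord tone.
It is approached by step down from A4 and left by step up to A4.
Step away and step back to the same note — a neighbor tone (lower neighbor).

G4 is a neighbor tone.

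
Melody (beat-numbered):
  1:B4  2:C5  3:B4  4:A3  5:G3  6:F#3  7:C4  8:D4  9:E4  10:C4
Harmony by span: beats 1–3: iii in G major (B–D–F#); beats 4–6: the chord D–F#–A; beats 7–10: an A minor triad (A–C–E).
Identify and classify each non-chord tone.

C5 (beat 2) — neighbor tone; G3 (beat 5) — passing tone; D4 (beat 8) — passing tone.

The harmony at that moment is B minor triad (B, D, F#); C5 is not a chord tone.
It is approached by step up from B4 and left by step down to B4.
Step away and step back to the same note — a neighbor tone (upper neighbor).
The harmony at that moment is D major triad (D, F#, A); G3 is not a chord tone.
It is approached by step down from A3 and left by step down to F#3.
Step in, step out in the same direction — a passing tone.
The harmony at that moment is A minor triad (A, C, E); D4 is not a chord tone.
It is approached by step up from C4 and left by step up to E4.
Step in, step out in the same direction — a passing tone.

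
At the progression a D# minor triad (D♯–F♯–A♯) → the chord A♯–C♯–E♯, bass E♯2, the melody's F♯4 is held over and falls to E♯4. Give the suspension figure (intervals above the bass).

At the second chord the bass is E♯2. The suspended F♯4 lies a ninth above the bass; after resolving down by step to E♯4, the interval above the bass becomes an octave.
Suspension figures are named by those two intervals: 9–8.

9–8 suspension.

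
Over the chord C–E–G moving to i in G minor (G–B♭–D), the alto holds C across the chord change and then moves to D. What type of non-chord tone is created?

C is a retardation.

The harmony at that moment is G minor triad (G, B♭, D); C is not a chord tone.
It is held over (the same pitch as the preceding C) and left by step up to D.
Held over from the previous chord and resolving up by step — a retardation.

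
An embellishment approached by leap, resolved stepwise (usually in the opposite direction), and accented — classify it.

Appoggiatura.

Approach: by leap. Departure: by step. Metric position: strong.
Leap in, step out, in a metrically strong position — an appoggiatura. (It is the mirror image of the escape tone, which steps in and leaps out from a weak position.)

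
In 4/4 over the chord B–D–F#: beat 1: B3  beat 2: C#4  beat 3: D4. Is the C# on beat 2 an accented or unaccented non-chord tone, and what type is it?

Unaccented passing tone.

The harmony at that moment is B minor triad (B, D, F#); C#4 is not a chord tone.
It is approached by step up from B3 and left by step up to D4.
Step in, step out in the same direction — a passing tone.
It falls on a weak beat, so it is unaccented.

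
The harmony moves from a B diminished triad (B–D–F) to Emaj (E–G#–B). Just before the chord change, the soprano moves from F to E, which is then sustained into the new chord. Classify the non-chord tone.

E is an anticipation.

The harmony at that moment is B diminished triad (B, D, F); E is not a chord tone.
It is approached by step down from F and then sustained as the same pitch into the next harmony.
Arriving early and becoming a chord tone when the harmony changes — an anticipation.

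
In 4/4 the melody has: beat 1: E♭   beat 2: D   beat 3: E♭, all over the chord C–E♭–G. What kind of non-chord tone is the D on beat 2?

The harmony at that moment is C minor triad (C, E♭, G); D is not a chord tone.
It is approached by step down from E♭ and left by step up to E♭.
Step away and step back to the same note — a neighbor tone (lower neighbor).

Lower neighbor tone.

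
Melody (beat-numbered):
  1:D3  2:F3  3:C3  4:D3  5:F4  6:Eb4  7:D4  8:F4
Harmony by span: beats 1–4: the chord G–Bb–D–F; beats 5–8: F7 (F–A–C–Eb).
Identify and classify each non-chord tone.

C3 (beat 3) — appoggiatura; D4 (beat 7) — escape tone.

The harmony at that moment is G minor seventh chord (G, Bb, D, F); C3 is not a chord tone.
It is approached by leap down from F3 and left by step up to D3.
Leap in, step out — an appoggiatura.
The harmony at that moment is F dominant seventh chord (F, A, C, Eb); D4 is not a chord tone.
It is approached by step down from Eb4 and left by leap up to F4.
Step in, leap out — an escape tone.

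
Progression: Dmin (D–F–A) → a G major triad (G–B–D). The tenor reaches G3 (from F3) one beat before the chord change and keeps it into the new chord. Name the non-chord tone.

The harmony at that moment is D minor triad (D, F, A); G3 is not a chord tone.
It is approached by step up from F3 and then sustained as the same pitch into the next harmony.
Arriving early and becoming a chord tone when the harmony changes — an anticipation.

G3 is an anticipation.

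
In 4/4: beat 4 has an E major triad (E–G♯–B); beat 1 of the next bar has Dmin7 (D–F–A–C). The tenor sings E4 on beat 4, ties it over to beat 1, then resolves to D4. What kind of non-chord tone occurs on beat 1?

Suspension.

The harmony at that moment is D minor seventh chord (D, F, A, C); E4 is not a chord tone.
It is held over (the same pitch as the preceding E4) and left by step down to D4.
Held over from the previous chord and resolving down by step — a suspension.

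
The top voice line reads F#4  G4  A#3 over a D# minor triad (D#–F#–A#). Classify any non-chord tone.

The harmony at that moment is D# minor triad (D#, F#, A#); G4 is not a chord tone.
It is approached by step up from F#4 and left by leap down to A#3.
Step in, leap out — an escape tone.

G4 is an escape tone.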